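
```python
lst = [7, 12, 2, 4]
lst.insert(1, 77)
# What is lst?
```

[7, 77, 12, 2, 4]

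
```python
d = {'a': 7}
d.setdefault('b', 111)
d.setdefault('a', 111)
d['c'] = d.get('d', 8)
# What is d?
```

After line 1: d = {'a': 7}
After line 2 (setdefault adds 'b'=111): d = {'a': 7, 'b': 111}
After line 3 (setdefault 'a' no-op, already exists): d = {'a': 7, 'b': 111}
After line 4 (get('d', 8) returns default since 'd' not in d): d = {'a': 7, 'b': 111, 'c': 8}

{'a': 7, 'b': 111, 'c': 8}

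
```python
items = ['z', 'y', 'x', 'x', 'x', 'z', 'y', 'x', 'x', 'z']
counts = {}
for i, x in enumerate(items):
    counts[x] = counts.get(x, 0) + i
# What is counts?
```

Initial: counts = {}, items = ['z', 'y', 'x', 'x', 'x', 'z', 'y', 'x', 'x', 'z']
i=0, x='z': counts = {'z': 0}
i=1, x='y': counts = {'z': 0, 'y': 1}
i=2, x='x': counts = {'z': 0, 'y': 1, 'x': 2}
i=3, x='x': counts = {'z': 0, 'y': 1, 'x': 5}
i=4, x='x': counts = {'z': 0, 'y': 1, 'x': 9}
i=5, x='z': counts = {'z': 5, 'y': 1, 'x': 9}
i=6, x='y': counts = {'z': 5, 'y': 7, 'x': 9}
i=7, x='x': counts = {'z': 5, 'y': 7, 'x': 16}
i=8, x='x': counts = {'z': 5, 'y': 7, 'x': 24}
i=9, x='z': counts = {'z': 14, 'y': 7, 'x': 24}

{'z': 14, 'y': 7, 'x': 24}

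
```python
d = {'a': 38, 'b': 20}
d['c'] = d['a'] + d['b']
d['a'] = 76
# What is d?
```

After line 1: d = {'a': 38, 'b': 20}
After line 2 (d['c'] = 38 + 20): d = {'a': 38, 'b': 20, 'c': 58}
After line 3: d = {'a': 76, 'b': 20, 'c': 58}

{'a': 76, 'b': 20, 'c': 58}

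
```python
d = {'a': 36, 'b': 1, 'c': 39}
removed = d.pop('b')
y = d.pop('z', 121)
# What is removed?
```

After line 1: d = {'a': 36, 'b': 1, 'c': 39}
After line 2 (pop 'b' returns 1): d = {'a': 36, 'c': 39}, removed = 1
After line 3 (pop 'z' missing, returns default 121): d = {'a': 36, 'c': 39}, y = 121

1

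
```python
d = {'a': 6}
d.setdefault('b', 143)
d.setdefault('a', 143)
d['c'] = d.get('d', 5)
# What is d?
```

After line 1: d = {'a': 6}
After line 2 (setdefault adds 'b'=143): d = {'a': 6, 'b': 143}
After line 3 (setdefault 'a' no-op, already exists): d = {'a': 6, 'b': 143}
After line 4 (get('d', 5) returns default since 'd' not in d): d = {'a': 6, 'b': 143, 'c': 5}

{'a': 6, 'b': 143, 'c': 5}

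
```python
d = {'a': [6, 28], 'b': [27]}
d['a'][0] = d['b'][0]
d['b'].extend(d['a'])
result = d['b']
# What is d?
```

After line 1: d = {'a': [6, 28], 'b': [27]}
After line 2 (a[0] = b[0] = 27): d = {'a': [27, 28], 'b': [27]}
After line 3 (b.extend(a) appends [27, 28]): d = {'a': [27, 28], 'b': [27, 27, 28]}
After line 4: result = d['b'] = [27, 27, 28]

{'a': [27, 28], 'b': [27, 27, 28]}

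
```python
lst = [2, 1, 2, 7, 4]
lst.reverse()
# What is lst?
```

[4, 7, 2, 1, 2]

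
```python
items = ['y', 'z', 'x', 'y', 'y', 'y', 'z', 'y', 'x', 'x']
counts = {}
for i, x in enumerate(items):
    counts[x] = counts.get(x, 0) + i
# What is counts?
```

Initial: counts = {}, items = ['y', 'z', 'x', 'y', 'y', 'y', 'z', 'y', 'x', 'x']
i=0, x='y': counts = {'y': 0}
i=1, x='z': counts = {'y': 0, 'z': 1}
i=2, x='x': counts = {'y': 0, 'z': 1, 'x': 2}
i=3, x='y': counts = {'y': 3, 'z': 1, 'x': 2}
i=4, x='y': counts = {'y': 7, 'z': 1, 'x': 2}
i=5, x='y': counts = {'y': 12, 'z': 1, 'x': 2}
i=6, x='z': counts = {'y': 12, 'z': 7, 'x': 2}
i=7, x='y': counts = {'y': 19, 'z': 7, 'x': 2}
i=8, x='x': counts = {'y': 19, 'z': 7, 'x': 10}
i=9, x='x': counts = {'y': 19, 'z': 7, 'x': 19}

{'y': 19, 'z': 7, 'x': 19}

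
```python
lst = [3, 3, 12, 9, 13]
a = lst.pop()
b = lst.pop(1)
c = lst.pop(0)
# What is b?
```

After line 1: lst = [3, 3, 12, 9, 13]
After line 2 (pop() -> a = 13): lst = [3, 3, 12, 9]
After line 3 (pop(1) -> b = 3): lst = [3, 12, 9]
After line 4 (pop(0) -> c = 3): lst = [12, 9]

3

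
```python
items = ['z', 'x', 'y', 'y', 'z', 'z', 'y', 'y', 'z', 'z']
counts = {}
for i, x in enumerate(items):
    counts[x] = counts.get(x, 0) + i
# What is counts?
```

Initial: counts = {}, items = ['z', 'x', 'y', 'y', 'z', 'z', 'y', 'y', 'z', 'z']
i=0, x='z': counts = {'z': 0}
i=1, x='x': counts = {'z': 0, 'x': 1}
i=2, x='y': counts = {'z': 0, 'x': 1, 'y': 2}
i=3, x='y': counts = {'z': 0, 'x': 1, 'y': 5}
i=4, x='z': counts = {'z': 4, 'x': 1, 'y': 5}
i=5, x='z': counts = {'z': 9, 'x': 1, 'y': 5}
i=6, x='y': counts = {'z': 9, 'x': 1, 'y': 11}
i=7, x='y': counts = {'z': 9, 'x': 1, 'y': 18}
i=8, x='z': counts = {'z': 17, 'x': 1, 'y': 18}
i=9, x='z': counts = {'z': 26, 'x': 1, 'y': 18}

{'z': 26, 'x': 1, 'y': 18}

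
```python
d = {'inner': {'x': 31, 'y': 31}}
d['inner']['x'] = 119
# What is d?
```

After line 1: d = {'inner': {'x': 31, 'y': 31}}
After line 2 (inner x overwritten): d = {'inner': {'x': 119, 'y': 31}}

{'inner': {'x': 119, 'y': 31}}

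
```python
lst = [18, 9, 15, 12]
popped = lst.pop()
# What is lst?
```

[18, 9, 15]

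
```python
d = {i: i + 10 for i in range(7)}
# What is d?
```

{0: 10, 1: 11, 2: 12, 3: 13, 4: 14, 5: 15, 6: 16}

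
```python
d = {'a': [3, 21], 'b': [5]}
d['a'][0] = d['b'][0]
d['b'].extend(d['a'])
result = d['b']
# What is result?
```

After line 1: d = {'a': [3, 21], 'b': [5]}
After line 2 (a[0] = b[0] = 5): d = {'a': [5, 21], 'b': [5]}
After line 3 (b.extend(a) appends [5, 21]): d = {'a': [5, 21], 'b': [5, 5, 21]}
After line 4: result = d['b'] = [5, 5, 21]

[5, 5, 21]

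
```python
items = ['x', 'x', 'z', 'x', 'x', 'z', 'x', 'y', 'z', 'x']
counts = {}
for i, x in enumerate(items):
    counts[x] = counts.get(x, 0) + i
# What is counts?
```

Initial: counts = {}, items = ['x', 'x', 'z', 'x', 'x', 'z', 'x', 'y', 'z', 'x']
i=0, x='x': counts = {'x': 0}
i=1, x='x': counts = {'x': 1}
i=2, x='z': counts = {'x': 1, 'z': 2}
i=3, x='x': counts = {'x': 4, 'z': 2}
i=4, x='x': counts = {'x': 8, 'z': 2}
i=5, x='z': counts = {'x': 8, 'z': 7}
i=6, x='x': counts = {'x': 14, 'z': 7}
i=7, x='y': counts = {'x': 14, 'z': 7, 'y': 7}
i=8, x='z': counts = {'x': 14, 'z': 15, 'y': 7}
i=9, x='x': counts = {'x': 23, 'z': 15, 'y': 7}

{'x': 23, 'z': 15, 'y': 7}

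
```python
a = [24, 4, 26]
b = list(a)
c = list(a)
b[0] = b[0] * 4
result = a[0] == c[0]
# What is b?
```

After line 1: a = [24, 4, 26]
After line 2 (b = list(a), copy): a = [24, 4, 26], b = [24, 4, 26]
After line 3 (c = list(a) is a copy, new object): c = [24, 4, 26]
After line 4 (b[0] = 24 * 4 = 96; only b mutates (copy)): a = [24, 4, 26], b = [96, 4, 26], c = [24, 4, 26]
After line 5 (a[0] = 24, c[0] = 24; result = True)

[96, 4, 26]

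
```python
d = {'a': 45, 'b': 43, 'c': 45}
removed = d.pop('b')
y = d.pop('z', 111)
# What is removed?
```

After line 1: d = {'a': 45, 'b': 43, 'c': 45}
After line 2 (pop 'b' returns 43): d = {'a': 45, 'c': 45}, removed = 43
After line 3 (pop 'z' missing, returns default 111): d = {'a': 45, 'c': 45}, y = 111

43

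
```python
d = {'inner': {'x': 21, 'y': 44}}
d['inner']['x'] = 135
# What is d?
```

After line 1: d = {'inner': {'x': 21, 'y': 44}}
After line 2 (inner x overwritten): d = {'inner': {'x': 135, 'y': 44}}

{'inner': {'x': 135, 'y': 44}}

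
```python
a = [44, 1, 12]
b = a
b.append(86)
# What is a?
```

After line 1: a = [44, 1, 12]
After line 2 (b = a is an alias, same object): a = [44, 1, 12], b = [44, 1, 12]
After line 3 (b.append mutates the shared list): a = [44, 1, 12, 86], b = [44, 1, 12, 86]

[44, 1, 12, 86]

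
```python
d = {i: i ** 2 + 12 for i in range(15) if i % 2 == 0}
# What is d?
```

{0: 12, 2: 16, 4: 28, 6: 48, 8: 76, 10: 112, 12: 156, 14: 208}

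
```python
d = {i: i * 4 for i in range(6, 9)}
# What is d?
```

{6: 24, 7: 28, 8: 32}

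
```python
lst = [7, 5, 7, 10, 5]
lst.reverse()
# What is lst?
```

[5, 10, 7, 5, 7]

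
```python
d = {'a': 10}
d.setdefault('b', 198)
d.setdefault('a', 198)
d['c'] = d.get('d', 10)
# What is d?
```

After line 1: d = {'a': 10}
After line 2 (setdefault adds 'b'=198): d = {'a': 10, 'b': 198}
After line 3 (setdefault 'a' no-op, already exists): d = {'a': 10, 'b': 198}
After line 4 (get('d', 10) returns default since 'd' not in d): d = {'a': 10, 'b': 198, 'c': 10}

{'a': 10, 'b': 198, 'c': 10}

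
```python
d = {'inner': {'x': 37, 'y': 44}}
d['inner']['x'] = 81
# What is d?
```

After line 1: d = {'inner': {'x': 37, 'y': 44}}
After line 2 (inner x overwritten): d = {'inner': {'x': 81, 'y': 44}}

{'inner': {'x': 81, 'y': 44}}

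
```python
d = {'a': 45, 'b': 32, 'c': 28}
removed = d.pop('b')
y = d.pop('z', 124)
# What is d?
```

After line 1: d = {'a': 45, 'b': 32, 'c': 28}
After line 2 (pop 'b' returns 32): d = {'a': 45, 'c': 28}, removed = 32
After line 3 (pop 'z' missing, returns default 124): d = {'a': 45, 'c': 28}, y = 124

{'a': 45, 'c': 28}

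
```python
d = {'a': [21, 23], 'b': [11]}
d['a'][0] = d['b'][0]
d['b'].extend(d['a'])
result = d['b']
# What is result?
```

After line 1: d = {'a': [21, 23], 'b': [11]}
After line 2 (a[0] = b[0] = 11): d = {'a': [11, 23], 'b': [11]}
After line 3 (b.extend(a) appends [11, 23]): d = {'a': [11, 23], 'b': [11, 11, 23]}
After line 4: result = d['b'] = [11, 11, 23]

[11, 11, 23]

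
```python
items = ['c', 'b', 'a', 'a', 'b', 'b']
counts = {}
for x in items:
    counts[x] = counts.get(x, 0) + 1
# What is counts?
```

Initial: counts = {}, items = ['c', 'b', 'a', 'a', 'b', 'b']
See 'c': counts = {'c': 1}
See 'b': counts = {'c': 1, 'b': 1}
See 'a': counts = {'c': 1, 'b': 1, 'a': 1}
See 'a': counts = {'c': 1, 'b': 1, 'a': 2}
See 'b': counts = {'c': 1, 'b': 2, 'a': 2}
See 'b': counts = {'c': 1, 'b': 3, 'a': 2}

{'c': 1, 'b': 3, 'a': 2}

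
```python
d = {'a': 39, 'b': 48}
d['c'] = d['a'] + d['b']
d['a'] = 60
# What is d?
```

After line 1: d = {'a': 39, 'b': 48}
After line 2 (d['c'] = 39 + 48): d = {'a': 39, 'b': 48, 'c': 87}
After line 3: d = {'a': 60, 'b': 48, 'c': 87}

{'a': 60, 'b': 48, 'c': 87}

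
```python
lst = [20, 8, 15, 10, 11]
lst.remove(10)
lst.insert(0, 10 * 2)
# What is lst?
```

After line 1: lst = [20, 8, 15, 10, 11]
After line 2 (remove first 10): lst = [20, 8, 15, 11]
After line 3 (insert 20 at index 0): lst = [20, 20, 8, 15, 11]

[20, 20, 8, 15, 11]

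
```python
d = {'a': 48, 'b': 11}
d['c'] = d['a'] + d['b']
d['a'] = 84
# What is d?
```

After line 1: d = {'a': 48, 'b': 11}
After line 2 (d['c'] = 48 + 11): d = {'a': 48, 'b': 11, 'c': 59}
After line 3: d = {'a': 84, 'b': 11, 'c': 59}

{'a': 84, 'b': 11, 'c': 59}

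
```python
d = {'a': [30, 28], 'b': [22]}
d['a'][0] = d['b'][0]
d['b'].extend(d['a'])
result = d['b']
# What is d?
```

After line 1: d = {'a': [30, 28], 'b': [22]}
After line 2 (a[0] = b[0] = 22): d = {'a': [22, 28], 'b': [22]}
After line 3 (b.extend(a) appends [22, 28]): d = {'a': [22, 28], 'b': [22, 22, 28]}
After line 4: result = d['b'] = [22, 22, 28]

{'a': [22, 28], 'b': [22, 22, 28]}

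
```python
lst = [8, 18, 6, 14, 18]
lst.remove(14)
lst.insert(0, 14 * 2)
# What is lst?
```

After line 1: lst = [8, 18, 6, 14, 18]
After line 2 (remove first 14): lst = [8, 18, 6, 18]
After line 3 (insert 28 at index 0): lst = [28, 8, 18, 6, 18]

[28, 8, 18, 6, 18]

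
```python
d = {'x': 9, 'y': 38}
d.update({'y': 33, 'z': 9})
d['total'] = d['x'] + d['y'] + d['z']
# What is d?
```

After line 1: d = {'x': 9, 'y': 38}
After line 2 (y overwritten, z added): d = {'x': 9, 'y': 33, 'z': 9}
After line 3 (total = 9 + 33 + 9 = 51): d = {'x': 9, 'y': 33, 'z': 9, 'total': 51}

{'x': 9, 'y': 33, 'z': 9, 'total': 51}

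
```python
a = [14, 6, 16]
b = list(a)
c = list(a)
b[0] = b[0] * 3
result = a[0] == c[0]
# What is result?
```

After line 1: a = [14, 6, 16]
After line 2 (b = list(a), copy): a = [14, 6, 16], b = [14, 6, 16]
After line 3 (c = list(a) is a copy, new object): c = [14, 6, 16]
After line 4 (b[0] = 14 * 3 = 42; only b mutates (copy)): a = [14, 6, 16], b = [42, 6, 16], c = [14, 6, 16]
After line 5 (a[0] = 14, c[0] = 14; result = True)

True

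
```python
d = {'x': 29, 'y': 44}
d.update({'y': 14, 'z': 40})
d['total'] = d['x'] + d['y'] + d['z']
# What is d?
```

After line 1: d = {'x': 29, 'y': 44}
After line 2 (y overwritten, z added): d = {'x': 29, 'y': 14, 'z': 40}
After line 3 (total = 29 + 14 + 40 = 83): d = {'x': 29, 'y': 14, 'z': 40, 'total': 83}

{'x': 29, 'y': 14, 'z': 40, 'total': 83}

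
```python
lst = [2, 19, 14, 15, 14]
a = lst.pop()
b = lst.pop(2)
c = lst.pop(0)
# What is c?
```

After line 1: lst = [2, 19, 14, 15, 14]
After line 2 (pop() -> a = 14): lst = [2, 19, 14, 15]
After line 3 (pop(2) -> b = 14): lst = [2, 19, 15]
After line 4 (pop(0) -> c = 2): lst = [19, 15]

2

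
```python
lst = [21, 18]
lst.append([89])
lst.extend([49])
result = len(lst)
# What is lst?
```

After line 1: lst = [21, 18]
After line 2 (append adds [89] as single element): lst = [21, 18, [89]]
After line 3 (extend unpacks [49], adds 49): lst = [21, 18, [89], 49]
After line 4: result = len(lst) = 4

[21, 18, [89], 49]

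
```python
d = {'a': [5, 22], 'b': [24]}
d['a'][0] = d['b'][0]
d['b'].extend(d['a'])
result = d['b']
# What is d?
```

After line 1: d = {'a': [5, 22], 'b': [24]}
After line 2 (a[0] = b[0] = 24): d = {'a': [24, 22], 'b': [24]}
After line 3 (b.extend(a) appends [24, 22]): d = {'a': [24, 22], 'b': [24, 24, 22]}
After line 4: result = d['b'] = [24, 24, 22]

{'a': [24, 22], 'b': [24, 24, 22]}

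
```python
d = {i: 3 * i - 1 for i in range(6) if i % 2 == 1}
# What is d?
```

{1: 2, 3: 8, 5: 14}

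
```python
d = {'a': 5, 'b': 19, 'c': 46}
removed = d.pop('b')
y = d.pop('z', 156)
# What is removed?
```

After line 1: d = {'a': 5, 'b': 19, 'c': 46}
After line 2 (pop 'b' returns 19): d = {'a': 5, 'c': 46}, removed = 19
After line 3 (pop 'z' missing, returns default 156): d = {'a': 5, 'c': 46}, y = 156

19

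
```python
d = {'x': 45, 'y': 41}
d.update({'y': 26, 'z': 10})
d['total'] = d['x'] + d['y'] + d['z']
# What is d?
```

After line 1: d = {'x': 45, 'y': 41}
After line 2 (y overwritten, z added): d = {'x': 45, 'y': 26, 'z': 10}
After line 3 (total = 45 + 26 + 10 = 81): d = {'x': 45, 'y': 26, 'z': 10, 'total': 81}

{'x': 45, 'y': 26, 'z': 10, 'total': 81}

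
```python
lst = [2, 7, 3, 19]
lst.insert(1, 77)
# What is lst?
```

[2, 77, 7, 3, 19]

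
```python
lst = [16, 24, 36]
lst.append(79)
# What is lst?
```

[16, 24, 36, 79]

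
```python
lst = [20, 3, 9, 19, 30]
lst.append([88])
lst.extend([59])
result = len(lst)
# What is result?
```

After line 1: lst = [20, 3, 9, 19, 30]
After line 2 (append adds [88] as single element): lst = [20, 3, 9, 19, 30, [88]]
After line 3 (extend unpacks [59], adds 59): lst = [20, 3, 9, 19, 30, [88], 59]
After line 4: result = len(lst) = 7

7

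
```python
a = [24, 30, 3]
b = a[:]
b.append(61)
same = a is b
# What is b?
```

After line 1: a = [24, 30, 3]
After line 2 (b = a[:] is a shallow copy, new object): a = [24, 30, 3], b = [24, 30, 3]
After line 3 (append only mutates b): a = [24, 30, 3], b = [24, 30, 3, 61]
After line 4 (same = a is b; different objects -> False): same = False

[24, 30, 3, 61]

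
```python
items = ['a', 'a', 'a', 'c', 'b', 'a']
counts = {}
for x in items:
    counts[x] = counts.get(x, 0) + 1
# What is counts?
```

Initial: counts = {}, items = ['a', 'a', 'a', 'c', 'b', 'a']
See 'a': counts = {'a': 1}
See 'a': counts = {'a': 2}
See 'a': counts = {'a': 3}
See 'c': counts = {'a': 3, 'c': 1}
See 'b': counts = {'a': 3, 'c': 1, 'b': 1}
See 'a': counts = {'a': 4, 'c': 1, 'b': 1}

{'a': 4, 'c': 1, 'b': 1}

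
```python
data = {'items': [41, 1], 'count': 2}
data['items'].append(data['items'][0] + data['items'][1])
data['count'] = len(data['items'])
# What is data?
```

After line 1: data = {'items': [41, 1], 'count': 2}
After line 2 (append 41 + 1 = 42): data = {'items': [41, 1, 42], 'count': 2}
After line 3 (count = len(items) = 3): data = {'items': [41, 1, 42], 'count': 3}

{'items': [41, 1, 42], 'count': 3}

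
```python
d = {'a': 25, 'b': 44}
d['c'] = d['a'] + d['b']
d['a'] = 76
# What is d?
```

After line 1: d = {'a': 25, 'b': 44}
After line 2 (d['c'] = 25 + 44): d = {'a': 25, 'b': 44, 'c': 69}
After line 3: d = {'a': 76, 'b': 44, 'c': 69}

{'a': 76, 'b': 44, 'c': 69}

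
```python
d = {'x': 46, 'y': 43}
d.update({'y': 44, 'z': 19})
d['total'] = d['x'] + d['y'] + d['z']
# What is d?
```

After line 1: d = {'x': 46, 'y': 43}
After line 2 (y overwritten, z added): d = {'x': 46, 'y': 44, 'z': 19}
After line 3 (total = 46 + 44 + 19 = 109): d = {'x': 46, 'y': 44, 'z': 19, 'total': 109}

{'x': 46, 'y': 44, 'z': 19, 'total': 109}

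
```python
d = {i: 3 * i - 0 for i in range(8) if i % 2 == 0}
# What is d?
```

{0: 0, 2: 6, 4: 12, 6: 18}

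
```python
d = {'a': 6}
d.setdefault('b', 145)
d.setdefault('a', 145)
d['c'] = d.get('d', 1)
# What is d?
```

After line 1: d = {'a': 6}
After line 2 (setdefault adds 'b'=145): d = {'a': 6, 'b': 145}
After line 3 (setdefault 'a' no-op, already exists): d = {'a': 6, 'b': 145}
After line 4 (get('d', 1) returns default since 'd' not in d): d = {'a': 6, 'b': 145, 'c': 1}

{'a': 6, 'b': 145, 'c': 1}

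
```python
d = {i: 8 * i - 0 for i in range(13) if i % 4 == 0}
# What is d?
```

{0: 0, 4: 32, 8: 64, 12: 96}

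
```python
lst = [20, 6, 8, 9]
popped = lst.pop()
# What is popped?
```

9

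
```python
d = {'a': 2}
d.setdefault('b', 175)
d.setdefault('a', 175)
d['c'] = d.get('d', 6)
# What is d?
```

After line 1: d = {'a': 2}
After line 2 (setdefault adds 'b'=175): d = {'a': 2, 'b': 175}
After line 3 (setdefault 'a' no-op, already exists): d = {'a': 2, 'b': 175}
After line 4 (get('d', 6) returns default since 'd' not in d): d = {'a': 2, 'b': 175, 'c': 6}

{'a': 2, 'b': 175, 'c': 6}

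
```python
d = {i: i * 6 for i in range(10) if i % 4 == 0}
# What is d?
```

{0: 0, 4: 24, 8: 48}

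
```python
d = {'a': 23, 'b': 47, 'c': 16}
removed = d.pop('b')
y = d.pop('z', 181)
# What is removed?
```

After line 1: d = {'a': 23, 'b': 47, 'c': 16}
After line 2 (pop 'b' returns 47): d = {'a': 23, 'c': 16}, removed = 47
After line 3 (pop 'z' missing, returns default 181): d = {'a': 23, 'c': 16}, y = 181

47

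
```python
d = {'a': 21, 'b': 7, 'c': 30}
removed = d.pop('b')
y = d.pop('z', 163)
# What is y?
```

After line 1: d = {'a': 21, 'b': 7, 'c': 30}
After line 2 (pop 'b' returns 7): d = {'a': 21, 'c': 30}, removed = 7
After line 3 (pop 'z' missing, returns default 163): d = {'a': 21, 'c': 30}, y = 163

163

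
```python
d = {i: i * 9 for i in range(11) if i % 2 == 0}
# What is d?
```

{0: 0, 2: 18, 4: 36, 6: 54, 8: 72, 10: 90}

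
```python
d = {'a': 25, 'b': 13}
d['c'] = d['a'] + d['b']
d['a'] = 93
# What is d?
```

After line 1: d = {'a': 25, 'b': 13}
After line 2 (d['c'] = 25 + 13): d = {'a': 25, 'b': 13, 'c': 38}
After line 3: d = {'a': 93, 'b': 13, 'c': 38}

{'a': 93, 'b': 13, 'c': 38}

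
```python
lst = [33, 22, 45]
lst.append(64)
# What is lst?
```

[33, 22, 45, 64]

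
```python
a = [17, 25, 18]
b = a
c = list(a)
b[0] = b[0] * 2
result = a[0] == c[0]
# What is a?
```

After line 1: a = [17, 25, 18]
After line 2 (b = a, alias): a = [17, 25, 18], b = [17, 25, 18]
After line 3 (c = list(a) is a copy, new object): c = [17, 25, 18]
After line 4 (b[0] = 17 * 2 = 34; mutates shared a/b): a = b = [34, 25, 18], c = [17, 25, 18]
After line 5 (a[0] = 34, c[0] = 17; result = False)

[34, 25, 18]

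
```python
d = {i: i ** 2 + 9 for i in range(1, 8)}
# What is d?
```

{1: 10, 2: 13, 3: 18, 4: 25, 5: 34, 6: 45, 7: 58}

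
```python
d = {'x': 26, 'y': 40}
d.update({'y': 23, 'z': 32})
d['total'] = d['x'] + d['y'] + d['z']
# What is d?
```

After line 1: d = {'x': 26, 'y': 40}
After line 2 (y overwritten, z added): d = {'x': 26, 'y': 23, 'z': 32}
After line 3 (total = 26 + 23 + 32 = 81): d = {'x': 26, 'y': 23, 'z': 32, 'total': 81}

{'x': 26, 'y': 23, 'z': 32, 'total': 81}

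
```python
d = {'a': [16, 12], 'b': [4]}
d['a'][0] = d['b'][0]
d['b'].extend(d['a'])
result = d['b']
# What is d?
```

After line 1: d = {'a': [16, 12], 'b': [4]}
After line 2 (a[0] = b[0] = 4): d = {'a': [4, 12], 'b': [4]}
After line 3 (b.extend(a) appends [4, 12]): d = {'a': [4, 12], 'b': [4, 4, 12]}
After line 4: result = d['b'] = [4, 4, 12]

{'a': [4, 12], 'b': [4, 4, 12]}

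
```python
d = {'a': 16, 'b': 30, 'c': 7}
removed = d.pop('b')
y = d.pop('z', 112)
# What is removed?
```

After line 1: d = {'a': 16, 'b': 30, 'c': 7}
After line 2 (pop 'b' returns 30): d = {'a': 16, 'c': 7}, removed = 30
After line 3 (pop 'z' missing, returns default 112): d = {'a': 16, 'c': 7}, y = 112

30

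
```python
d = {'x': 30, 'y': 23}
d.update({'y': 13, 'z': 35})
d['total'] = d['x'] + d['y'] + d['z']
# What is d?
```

After line 1: d = {'x': 30, 'y': 23}
After line 2 (y overwritten, z added): d = {'x': 30, 'y': 13, 'z': 35}
After line 3 (total = 30 + 13 + 35 = 78): d = {'x': 30, 'y': 13, 'z': 35, 'total': 78}

{'x': 30, 'y': 13, 'z': 35, 'total': 78}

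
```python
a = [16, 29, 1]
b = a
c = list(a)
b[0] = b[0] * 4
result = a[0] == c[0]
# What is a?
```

After line 1: a = [16, 29, 1]
After line 2 (b = a, alias): a = [16, 29, 1], b = [16, 29, 1]
After line 3 (c = list(a) is a copy, new object): c = [16, 29, 1]
After line 4 (b[0] = 16 * 4 = 64; mutates shared a/b): a = b = [64, 29, 1], c = [16, 29, 1]
After line 5 (a[0] = 64, c[0] = 16; result = False)

[64, 29, 1]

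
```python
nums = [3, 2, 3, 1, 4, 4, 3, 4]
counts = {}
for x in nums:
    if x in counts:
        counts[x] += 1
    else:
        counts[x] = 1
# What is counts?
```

Initial: counts = {}, nums = [3, 2, 3, 1, 4, 4, 3, 4]
See 3: counts = {3: 1}
See 2: counts = {3: 1, 2: 1}
See 3: counts = {3: 2, 2: 1}
See 1: counts = {3: 2, 2: 1, 1: 1}
See 4: counts = {3: 2, 2: 1, 1: 1, 4: 1}
See 4: counts = {3: 2, 2: 1, 1: 1, 4: 2}
See 3: counts = {3: 3, 2: 1, 1: 1, 4: 2}
See 4: counts = {3: 3, 2: 1, 1: 1, 4: 3}

{3: 3, 2: 1, 1: 1, 4: 3}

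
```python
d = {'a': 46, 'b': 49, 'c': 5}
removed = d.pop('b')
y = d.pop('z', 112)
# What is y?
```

After line 1: d = {'a': 46, 'b': 49, 'c': 5}
After line 2 (pop 'b' returns 49): d = {'a': 46, 'c': 5}, removed = 49
After line 3 (pop 'z' missing, returns default 112): d = {'a': 46, 'c': 5}, y = 112

112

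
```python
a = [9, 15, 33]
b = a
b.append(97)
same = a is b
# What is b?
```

After line 1: a = [9, 15, 33]
After line 2 (b = a is an alias, same object): a = [9, 15, 33], b = [9, 15, 33]
After line 3 (b.append mutates the shared list): a = [9, 15, 33, 97], b = [9, 15, 33, 97]
After line 4 (same = a is b; same object -> True): same = True

[9, 15, 33, 97]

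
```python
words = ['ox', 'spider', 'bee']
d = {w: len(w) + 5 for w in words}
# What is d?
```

{'ox': 7, 'spider': 11, 'bee': 8}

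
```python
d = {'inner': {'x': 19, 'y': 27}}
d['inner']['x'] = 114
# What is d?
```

After line 1: d = {'inner': {'x': 19, 'y': 27}}
After line 2 (inner x overwritten): d = {'inner': {'x': 114, 'y': 27}}

{'inner': {'x': 114, 'y': 27}}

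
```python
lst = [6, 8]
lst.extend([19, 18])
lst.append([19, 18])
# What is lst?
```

After line 1: lst = [6, 8]
After line 2 (extend unpacks [19, 18]): lst = [6, 8, 19, 18]
After line 3 (append adds [19, 18] as single element): lst = [6, 8, 19, 18, [19, 18]]

[6, 8, 19, 18, [19, 18]]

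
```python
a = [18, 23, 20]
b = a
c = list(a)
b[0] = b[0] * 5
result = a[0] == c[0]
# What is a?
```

After line 1: a = [18, 23, 20]
After line 2 (b = a, alias): a = [18, 23, 20], b = [18, 23, 20]
After line 3 (c = list(a) is a copy, new object): c = [18, 23, 20]
After line 4 (b[0] = 18 * 5 = 90; mutates shared a/b): a = b = [90, 23, 20], c = [18, 23, 20]
After line 5 (a[0] = 90, c[0] = 18; result = False)

[90, 23, 20]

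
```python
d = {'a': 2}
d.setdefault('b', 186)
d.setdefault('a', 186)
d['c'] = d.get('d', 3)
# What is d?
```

After line 1: d = {'a': 2}
After line 2 (setdefault adds 'b'=186): d = {'a': 2, 'b': 186}
After line 3 (setdefault 'a' no-op, already exists): d = {'a': 2, 'b': 186}
After line 4 (get('d', 3) returns default since 'd' not in d): d = {'a': 2, 'b': 186, 'c': 3}

{'a': 2, 'b': 186, 'c': 3}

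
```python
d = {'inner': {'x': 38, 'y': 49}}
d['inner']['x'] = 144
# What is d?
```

After line 1: d = {'inner': {'x': 38, 'y': 49}}
After line 2 (inner x overwritten): d = {'inner': {'x': 144, 'y': 49}}

{'inner': {'x': 144, 'y': 49}}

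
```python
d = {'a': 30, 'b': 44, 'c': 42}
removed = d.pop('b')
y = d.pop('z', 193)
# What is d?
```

After line 1: d = {'a': 30, 'b': 44, 'c': 42}
After line 2 (pop 'b' returns 44): d = {'a': 30, 'c': 42}, removed = 44
After line 3 (pop 'z' missing, returns default 193): d = {'a': 30, 'c': 42}, y = 193

{'a': 30, 'c': 42}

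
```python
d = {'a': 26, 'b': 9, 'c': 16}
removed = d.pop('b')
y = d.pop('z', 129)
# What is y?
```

After line 1: d = {'a': 26, 'b': 9, 'c': 16}
After line 2 (pop 'b' returns 9): d = {'a': 26, 'c': 16}, removed = 9
After line 3 (pop 'z' missing, returns default 129): d = {'a': 26, 'c': 16}, y = 129

129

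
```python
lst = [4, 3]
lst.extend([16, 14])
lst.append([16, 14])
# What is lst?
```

After line 1: lst = [4, 3]
After line 2 (extend unpacks [16, 14]): lst = [4, 3, 16, 14]
After line 3 (append adds [16, 14] as single element): lst = [4, 3, 16, 14, [16, 14]]

[4, 3, 16, 14, [16, 14]]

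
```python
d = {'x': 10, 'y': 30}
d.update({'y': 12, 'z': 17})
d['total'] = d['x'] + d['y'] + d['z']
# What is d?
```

After line 1: d = {'x': 10, 'y': 30}
After line 2 (y overwritten, z added): d = {'x': 10, 'y': 12, 'z': 17}
After line 3 (total = 10 + 12 + 17 = 39): d = {'x': 10, 'y': 12, 'z': 17, 'total': 39}

{'x': 10, 'y': 12, 'z': 17, 'total': 39}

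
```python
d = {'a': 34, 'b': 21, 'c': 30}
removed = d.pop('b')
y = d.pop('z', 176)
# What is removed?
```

After line 1: d = {'a': 34, 'b': 21, 'c': 30}
After line 2 (pop 'b' returns 21): d = {'a': 34, 'c': 30}, removed = 21
After line 3 (pop 'z' missing, returns default 176): d = {'a': 34, 'c': 30}, y = 176

21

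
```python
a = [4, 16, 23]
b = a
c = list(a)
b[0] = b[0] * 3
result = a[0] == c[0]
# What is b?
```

After line 1: a = [4, 16, 23]
After line 2 (b = a, alias): a = [4, 16, 23], b = [4, 16, 23]
After line 3 (c = list(a) is a copy, new object): c = [4, 16, 23]
After line 4 (b[0] = 4 * 3 = 12; mutates shared a/b): a = b = [12, 16, 23], c = [4, 16, 23]
After line 5 (a[0] = 12, c[0] = 4; result = False)

[12, 16, 23]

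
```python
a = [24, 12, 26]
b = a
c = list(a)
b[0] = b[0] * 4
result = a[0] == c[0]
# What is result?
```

After line 1: a = [24, 12, 26]
After line 2 (b = a, alias): a = [24, 12, 26], b = [24, 12, 26]
After line 3 (c = list(a) is a copy, new object): c = [24, 12, 26]
After line 4 (b[0] = 24 * 4 = 96; mutates shared a/b): a = b = [96, 12, 26], c = [24, 12, 26]
After line 5 (a[0] = 96, c[0] = 24; result = False)

False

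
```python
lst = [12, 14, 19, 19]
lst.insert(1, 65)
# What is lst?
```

[12, 65, 14, 19, 19]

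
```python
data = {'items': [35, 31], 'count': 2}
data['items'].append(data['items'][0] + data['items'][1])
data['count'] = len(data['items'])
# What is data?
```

After line 1: data = {'items': [35, 31], 'count': 2}
After line 2 (append 35 + 31 = 66): data = {'items': [35, 31, 66], 'count': 2}
After line 3 (count = len(items) = 3): data = {'items': [35, 31, 66], 'count': 3}

{'items': [35, 31, 66], 'count': 3}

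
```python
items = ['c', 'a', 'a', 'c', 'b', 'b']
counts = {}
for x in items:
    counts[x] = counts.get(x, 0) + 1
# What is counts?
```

Initial: counts = {}, items = ['c', 'a', 'a', 'c', 'b', 'b']
See 'c': counts = {'c': 1}
See 'a': counts = {'c': 1, 'a': 1}
See 'a': counts = {'c': 1, 'a': 2}
See 'c': counts = {'c': 2, 'a': 2}
See 'b': counts = {'c': 2, 'a': 2, 'b': 1}
See 'b': counts = {'c': 2, 'a': 2, 'b': 2}

{'c': 2, 'a': 2, 'b': 2}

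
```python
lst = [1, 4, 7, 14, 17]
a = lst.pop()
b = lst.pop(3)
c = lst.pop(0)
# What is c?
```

After line 1: lst = [1, 4, 7, 14, 17]
After line 2 (pop() -> a = 17): lst = [1, 4, 7, 14]
After line 3 (pop(3) -> b = 14): lst = [1, 4, 7]
After line 4 (pop(0) -> c = 1): lst = [4, 7]

1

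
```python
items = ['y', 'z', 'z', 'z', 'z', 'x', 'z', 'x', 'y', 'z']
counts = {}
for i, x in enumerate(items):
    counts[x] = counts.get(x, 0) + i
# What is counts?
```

Initial: counts = {}, items = ['y', 'z', 'z', 'z', 'z', 'x', 'z', 'x', 'y', 'z']
i=0, x='y': counts = {'y': 0}
i=1, x='z': counts = {'y': 0, 'z': 1}
i=2, x='z': counts = {'y': 0, 'z': 3}
i=3, x='z': counts = {'y': 0, 'z': 6}
i=4, x='z': counts = {'y': 0, 'z': 10}
i=5, x='x': counts = {'y': 0, 'z': 10, 'x': 5}
i=6, x='z': counts = {'y': 0, 'z': 16, 'x': 5}
i=7, x='x': counts = {'y': 0, 'z': 16, 'x': 12}
i=8, x='y': counts = {'y': 8, 'z': 16, 'x': 12}
i=9, x='z': counts = {'y': 8, 'z': 25, 'x': 12}

{'y': 8, 'z': 25, 'x': 12}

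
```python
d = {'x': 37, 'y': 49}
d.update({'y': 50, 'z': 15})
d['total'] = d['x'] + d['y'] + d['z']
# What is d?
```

After line 1: d = {'x': 37, 'y': 49}
After line 2 (y overwritten, z added): d = {'x': 37, 'y': 50, 'z': 15}
After line 3 (total = 37 + 50 + 15 = 102): d = {'x': 37, 'y': 50, 'z': 15, 'total': 102}

{'x': 37, 'y': 50, 'z': 15, 'total': 102}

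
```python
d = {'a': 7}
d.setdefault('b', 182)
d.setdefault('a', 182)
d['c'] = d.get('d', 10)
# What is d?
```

After line 1: d = {'a': 7}
After line 2 (setdefault adds 'b'=182): d = {'a': 7, 'b': 182}
After line 3 (setdefault 'a' no-op, already exists): d = {'a': 7, 'b': 182}
After line 4 (get('d', 10) returns default since 'd' not in d): d = {'a': 7, 'b': 182, 'c': 10}

{'a': 7, 'b': 182, 'c': 10}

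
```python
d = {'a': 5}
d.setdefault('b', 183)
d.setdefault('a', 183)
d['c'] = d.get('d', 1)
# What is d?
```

After line 1: d = {'a': 5}
After line 2 (setdefault adds 'b'=183): d = {'a': 5, 'b': 183}
After line 3 (setdefault 'a' no-op, already exists): d = {'a': 5, 'b': 183}
After line 4 (get('d', 1) returns default since 'd' not in d): d = {'a': 5, 'b': 183, 'c': 1}

{'a': 5, 'b': 183, 'c': 1}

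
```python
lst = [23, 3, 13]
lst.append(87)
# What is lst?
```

[23, 3, 13, 87]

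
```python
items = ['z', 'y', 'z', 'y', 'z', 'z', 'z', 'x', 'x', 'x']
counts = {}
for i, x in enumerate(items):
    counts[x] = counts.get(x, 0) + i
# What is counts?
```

Initial: counts = {}, items = ['z', 'y', 'z', 'y', 'z', 'z', 'z', 'x', 'x', 'x']
i=0, x='z': counts = {'z': 0}
i=1, x='y': counts = {'z': 0, 'y': 1}
i=2, x='z': counts = {'z': 2, 'y': 1}
i=3, x='y': counts = {'z': 2, 'y': 4}
i=4, x='z': counts = {'z': 6, 'y': 4}
i=5, x='z': counts = {'z': 11, 'y': 4}
i=6, x='z': counts = {'z': 17, 'y': 4}
i=7, x='x': counts = {'z': 17, 'y': 4, 'x': 7}
i=8, x='x': counts = {'z': 17, 'y': 4, 'x': 15}
i=9, x='x': counts = {'z': 17, 'y': 4, 'x': 24}

{'z': 17, 'y': 4, 'x': 24}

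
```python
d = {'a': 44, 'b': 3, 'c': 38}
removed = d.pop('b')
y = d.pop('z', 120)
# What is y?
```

After line 1: d = {'a': 44, 'b': 3, 'c': 38}
After line 2 (pop 'b' returns 3): d = {'a': 44, 'c': 38}, removed = 3
After line 3 (pop 'z' missing, returns default 120): d = {'a': 44, 'c': 38}, y = 120

120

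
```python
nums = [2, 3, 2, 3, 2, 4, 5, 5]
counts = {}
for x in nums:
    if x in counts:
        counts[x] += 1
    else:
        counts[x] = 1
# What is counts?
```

Initial: counts = {}, nums = [2, 3, 2, 3, 2, 4, 5, 5]
See 2: counts = {2: 1}
See 3: counts = {2: 1, 3: 1}
See 2: counts = {2: 2, 3: 1}
See 3: counts = {2: 2, 3: 2}
See 2: counts = {2: 3, 3: 2}
See 4: counts = {2: 3, 3: 2, 4: 1}
See 5: counts = {2: 3, 3: 2, 4: 1, 5: 1}
See 5: counts = {2: 3, 3: 2, 4: 1, 5: 2}

{2: 3, 3: 2, 4: 1, 5: 2}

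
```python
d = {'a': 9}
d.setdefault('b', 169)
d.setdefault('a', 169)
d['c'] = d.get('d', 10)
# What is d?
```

After line 1: d = {'a': 9}
After line 2 (setdefault adds 'b'=169): d = {'a': 9, 'b': 169}
After line 3 (setdefault 'a' no-op, already exists): d = {'a': 9, 'b': 169}
After line 4 (get('d', 10) returns default since 'd' not in d): d = {'a': 9, 'b': 169, 'c': 10}

{'a': 9, 'b': 169, 'c': 10}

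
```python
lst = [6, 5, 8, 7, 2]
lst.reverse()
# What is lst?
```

[2, 7, 8, 5, 6]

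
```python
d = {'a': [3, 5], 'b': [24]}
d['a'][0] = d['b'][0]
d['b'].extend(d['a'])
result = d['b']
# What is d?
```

After line 1: d = {'a': [3, 5], 'b': [24]}
After line 2 (a[0] = b[0] = 24): d = {'a': [24, 5], 'b': [24]}
After line 3 (b.extend(a) appends [24, 5]): d = {'a': [24, 5], 'b': [24, 24, 5]}
After line 4: result = d['b'] = [24, 24, 5]

{'a': [24, 5], 'b': [24, 24, 5]}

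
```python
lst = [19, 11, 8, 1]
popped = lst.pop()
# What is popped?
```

1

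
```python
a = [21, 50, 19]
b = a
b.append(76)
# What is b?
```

After line 1: a = [21, 50, 19]
After line 2 (b = a is an alias, same object): a = [21, 50, 19], b = [21, 50, 19]
After line 3 (b.append mutates the shared list): a = [21, 50, 19, 76], b = [21, 50, 19, 76]

[21, 50, 19, 76]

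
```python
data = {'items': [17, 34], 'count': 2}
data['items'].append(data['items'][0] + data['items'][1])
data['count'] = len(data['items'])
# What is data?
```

After line 1: data = {'items': [17, 34], 'count': 2}
After line 2 (append 17 + 34 = 51): data = {'items': [17, 34, 51], 'count': 2}
After line 3 (count = len(items) = 3): data = {'items': [17, 34, 51], 'count': 3}

{'items': [17, 34, 51], 'count': 3}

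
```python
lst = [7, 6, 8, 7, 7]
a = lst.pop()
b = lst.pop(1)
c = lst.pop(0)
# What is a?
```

After line 1: lst = [7, 6, 8, 7, 7]
After line 2 (pop() -> a = 7): lst = [7, 6, 8, 7]
After line 3 (pop(1) -> b = 6): lst = [7, 8, 7]
After line 4 (pop(0) -> c = 7): lst = [8, 7]

7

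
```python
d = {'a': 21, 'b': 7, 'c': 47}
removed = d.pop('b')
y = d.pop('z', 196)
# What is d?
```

After line 1: d = {'a': 21, 'b': 7, 'c': 47}
After line 2 (pop 'b' returns 7): d = {'a': 21, 'c': 47}, removed = 7
After line 3 (pop 'z' missing, returns default 196): d = {'a': 21, 'c': 47}, y = 196

{'a': 21, 'c': 47}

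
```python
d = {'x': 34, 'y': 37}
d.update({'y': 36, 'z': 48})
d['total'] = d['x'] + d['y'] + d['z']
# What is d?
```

After line 1: d = {'x': 34, 'y': 37}
After line 2 (y overwritten, z added): d = {'x': 34, 'y': 36, 'z': 48}
After line 3 (total = 34 + 36 + 48 = 118): d = {'x': 34, 'y': 36, 'z': 48, 'total': 118}

{'x': 34, 'y': 36, 'z': 48, 'total': 118}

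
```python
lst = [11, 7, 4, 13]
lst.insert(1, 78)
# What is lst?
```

[11, 78, 7, 4, 13]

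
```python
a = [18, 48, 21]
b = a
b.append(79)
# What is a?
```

After line 1: a = [18, 48, 21]
After line 2 (b = a is an alias, same object): a = [18, 48, 21], b = [18, 48, 21]
After line 3 (b.append mutates the shared list): a = [18, 48, 21, 79], b = [18, 48, 21, 79]

[18, 48, 21, 79]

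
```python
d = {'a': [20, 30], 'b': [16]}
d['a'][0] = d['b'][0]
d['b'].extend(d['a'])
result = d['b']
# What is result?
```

After line 1: d = {'a': [20, 30], 'b': [16]}
After line 2 (a[0] = b[0] = 16): d = {'a': [16, 30], 'b': [16]}
After line 3 (b.extend(a) appends [16, 30]): d = {'a': [16, 30], 'b': [16, 16, 30]}
After line 4: result = d['b'] = [16, 16, 30]

[16, 16, 30]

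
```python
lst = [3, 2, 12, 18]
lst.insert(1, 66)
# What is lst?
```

[3, 66, 2, 12, 18]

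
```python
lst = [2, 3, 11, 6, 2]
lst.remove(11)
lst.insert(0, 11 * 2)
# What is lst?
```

After line 1: lst = [2, 3, 11, 6, 2]
After line 2 (remove first 11): lst = [2, 3, 6, 2]
After line 3 (insert 22 at index 0): lst = [22, 2, 3, 6, 2]

[22, 2, 3, 6, 2]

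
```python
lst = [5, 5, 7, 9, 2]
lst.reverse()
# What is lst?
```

[2, 9, 7, 5, 5]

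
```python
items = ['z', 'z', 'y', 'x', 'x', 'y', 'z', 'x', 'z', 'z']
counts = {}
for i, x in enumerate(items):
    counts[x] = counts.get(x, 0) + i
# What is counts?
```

Initial: counts = {}, items = ['z', 'z', 'y', 'x', 'x', 'y', 'z', 'x', 'z', 'z']
i=0, x='z': counts = {'z': 0}
i=1, x='z': counts = {'z': 1}
i=2, x='y': counts = {'z': 1, 'y': 2}
i=3, x='x': counts = {'z': 1, 'y': 2, 'x': 3}
i=4, x='x': counts = {'z': 1, 'y': 2, 'x': 7}
i=5, x='y': counts = {'z': 1, 'y': 7, 'x': 7}
i=6, x='z': counts = {'z': 7, 'y': 7, 'x': 7}
i=7, x='x': counts = {'z': 7, 'y': 7, 'x': 14}
i=8, x='z': counts = {'z': 15, 'y': 7, 'x': 14}
i=9, x='z': counts = {'z': 24, 'y': 7, 'x': 14}

{'z': 24, 'y': 7, 'x': 14}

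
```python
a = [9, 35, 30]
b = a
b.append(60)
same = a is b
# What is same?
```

After line 1: a = [9, 35, 30]
After line 2 (b = a is an alias, same object): a = [9, 35, 30], b = [9, 35, 30]
After line 3 (b.append mutates the shared list): a = [9, 35, 30, 60], b = [9, 35, 30, 60]
After line 4 (same = a is b; same object -> True): same = True

True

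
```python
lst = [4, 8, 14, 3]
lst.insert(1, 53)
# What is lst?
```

[4, 53, 8, 14, 3]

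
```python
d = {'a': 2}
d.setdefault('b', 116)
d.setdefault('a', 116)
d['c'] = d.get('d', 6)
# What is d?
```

After line 1: d = {'a': 2}
After line 2 (setdefault adds 'b'=116): d = {'a': 2, 'b': 116}
After line 3 (setdefault 'a' no-op, already exists): d = {'a': 2, 'b': 116}
After line 4 (get('d', 6) returns default since 'd' not in d): d = {'a': 2, 'b': 116, 'c': 6}

{'a': 2, 'b': 116, 'c': 6}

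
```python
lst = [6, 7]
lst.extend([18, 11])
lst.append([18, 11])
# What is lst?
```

After line 1: lst = [6, 7]
After line 2 (extend unpacks [18, 11]): lst = [6, 7, 18, 11]
After line 3 (append adds [18, 11] as single element): lst = [6, 7, 18, 11, [18, 11]]

[6, 7, 18, 11, [18, 11]]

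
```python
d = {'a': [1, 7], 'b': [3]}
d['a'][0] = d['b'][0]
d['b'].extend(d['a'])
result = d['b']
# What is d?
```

After line 1: d = {'a': [1, 7], 'b': [3]}
After line 2 (a[0] = b[0] = 3): d = {'a': [3, 7], 'b': [3]}
After line 3 (b.extend(a) appends [3, 7]): d = {'a': [3, 7], 'b': [3, 3, 7]}
After line 4: result = d['b'] = [3, 3, 7]

{'a': [3, 7], 'b': [3, 3, 7]}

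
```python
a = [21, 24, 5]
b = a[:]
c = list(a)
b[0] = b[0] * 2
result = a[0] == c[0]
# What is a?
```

After line 1: a = [21, 24, 5]
After line 2 (b = a[:], copy): a = [21, 24, 5], b = [21, 24, 5]
After line 3 (c = list(a) is a copy, new object): c = [21, 24, 5]
After line 4 (b[0] = 21 * 2 = 42; only b mutates (copy)): a = [21, 24, 5], b = [42, 24, 5], c = [21, 24, 5]
After line 5 (a[0] = 21, c[0] = 21; result = True)

[21, 24, 5]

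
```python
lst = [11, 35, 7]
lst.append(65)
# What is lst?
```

[11, 35, 7, 65]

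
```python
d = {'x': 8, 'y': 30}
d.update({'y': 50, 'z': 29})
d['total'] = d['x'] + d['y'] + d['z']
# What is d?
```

After line 1: d = {'x': 8, 'y': 30}
After line 2 (y overwritten, z added): d = {'x': 8, 'y': 50, 'z': 29}
After line 3 (total = 8 + 50 + 29 = 87): d = {'x': 8, 'y': 50, 'z': 29, 'total': 87}

{'x': 8, 'y': 50, 'z': 29, 'total': 87}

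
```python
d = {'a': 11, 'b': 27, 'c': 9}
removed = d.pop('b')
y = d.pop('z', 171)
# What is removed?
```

After line 1: d = {'a': 11, 'b': 27, 'c': 9}
After line 2 (pop 'b' returns 27): d = {'a': 11, 'c': 9}, removed = 27
After line 3 (pop 'z' missing, returns default 171): d = {'a': 11, 'c': 9}, y = 171

27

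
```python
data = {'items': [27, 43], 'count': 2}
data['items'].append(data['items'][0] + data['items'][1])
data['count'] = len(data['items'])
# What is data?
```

After line 1: data = {'items': [27, 43], 'count': 2}
After line 2 (append 27 + 43 = 70): data = {'items': [27, 43, 70], 'count': 2}
After line 3 (count = len(items) = 3): data = {'items': [27, 43, 70], 'count': 3}

{'items': [27, 43, 70], 'count': 3}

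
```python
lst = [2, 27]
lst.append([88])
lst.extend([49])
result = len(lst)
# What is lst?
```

After line 1: lst = [2, 27]
After line 2 (append adds [88] as single element): lst = [2, 27, [88]]
After line 3 (extend unpacks [49], adds 49): lst = [2, 27, [88], 49]
After line 4: result = len(lst) = 4

[2, 27, [88], 49]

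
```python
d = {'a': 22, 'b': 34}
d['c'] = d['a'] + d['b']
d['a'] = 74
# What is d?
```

After line 1: d = {'a': 22, 'b': 34}
After line 2 (d['c'] = 22 + 34): d = {'a': 22, 'b': 34, 'c': 56}
After line 3: d = {'a': 74, 'b': 34, 'c': 56}

{'a': 74, 'b': 34, 'c': 56}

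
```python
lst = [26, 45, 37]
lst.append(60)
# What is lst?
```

[26, 45, 37, 60]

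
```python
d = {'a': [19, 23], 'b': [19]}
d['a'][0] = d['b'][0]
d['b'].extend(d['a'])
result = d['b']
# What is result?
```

After line 1: d = {'a': [19, 23], 'b': [19]}
After line 2 (a[0] = b[0] = 19): d = {'a': [19, 23], 'b': [19]}
After line 3 (b.extend(a) appends [19, 23]): d = {'a': [19, 23], 'b': [19, 19, 23]}
After line 4: result = d['b'] = [19, 19, 23]

[19, 19, 23]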